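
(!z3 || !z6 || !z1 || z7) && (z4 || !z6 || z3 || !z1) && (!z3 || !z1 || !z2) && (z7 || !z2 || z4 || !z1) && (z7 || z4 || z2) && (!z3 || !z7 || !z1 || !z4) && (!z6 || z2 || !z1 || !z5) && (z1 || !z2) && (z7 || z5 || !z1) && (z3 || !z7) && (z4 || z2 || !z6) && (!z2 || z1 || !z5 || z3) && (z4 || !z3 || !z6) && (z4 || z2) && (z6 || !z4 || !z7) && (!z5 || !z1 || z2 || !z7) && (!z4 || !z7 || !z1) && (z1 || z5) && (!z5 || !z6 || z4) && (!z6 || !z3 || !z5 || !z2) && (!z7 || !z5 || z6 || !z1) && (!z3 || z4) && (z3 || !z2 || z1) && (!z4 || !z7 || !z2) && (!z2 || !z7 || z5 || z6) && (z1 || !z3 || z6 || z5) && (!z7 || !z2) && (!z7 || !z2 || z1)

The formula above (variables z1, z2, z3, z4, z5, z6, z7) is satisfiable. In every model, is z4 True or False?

Suppose z4 = false.
Unit clause (z2) forces z2 = true.
Unit clause (z1) forces z1 = true.
Unit clause (!z3) forces z3 = false.
Unit clause (!z6) forces z6 = false.
Unit clause (z7) forces z7 = true.
But (!z7) is also a unit clause — contradiction.
So every satisfying assignment has z4 = True.

True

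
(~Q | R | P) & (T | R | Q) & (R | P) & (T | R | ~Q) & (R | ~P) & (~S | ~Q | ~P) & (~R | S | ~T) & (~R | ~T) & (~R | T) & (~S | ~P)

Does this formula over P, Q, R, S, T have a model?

No

Case R = 1:
Unit clause (~T) forces T = 0.
That conflicts with the unit clause (T).
That branch fails; take R = 0 instead.
Unit clause (P) forces P = 1.
That conflicts with the unit clause (~P).
Neither R = 1 nor R = 0 works.
No assignment satisfies every clause.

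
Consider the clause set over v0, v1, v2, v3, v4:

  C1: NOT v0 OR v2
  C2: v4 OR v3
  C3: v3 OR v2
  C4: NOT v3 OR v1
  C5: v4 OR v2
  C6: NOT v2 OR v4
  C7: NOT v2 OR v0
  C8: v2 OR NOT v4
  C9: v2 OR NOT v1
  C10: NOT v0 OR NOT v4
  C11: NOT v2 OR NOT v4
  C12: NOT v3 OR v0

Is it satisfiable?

No

Branch on v0: set v0 = false.
The clause (NOT v2) is unit, so v2 = false.
The clause (v3) is unit, so v3 = true.
Now (NOT v3) is unsatisfied and unit — conflict.
Backtrack on v0: now try v0 = true.
The clause (v2) is unit, so v2 = true.
The clause (v4) is unit, so v4 = true.
Now (NOT v4) is unsatisfied and unit — conflict.
Either choice for v0 ends in contradiction.
No assignment satisfies every clause.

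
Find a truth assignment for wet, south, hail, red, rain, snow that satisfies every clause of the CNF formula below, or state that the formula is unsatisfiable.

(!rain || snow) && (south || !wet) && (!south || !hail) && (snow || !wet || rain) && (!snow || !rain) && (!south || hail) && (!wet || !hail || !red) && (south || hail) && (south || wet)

UNSATISFIABLE

Suppose rain = false.
Suppose south = true.
The clause (!hail) is unit, so hail = false.
Now (hail) is unsatisfied and unit — conflict.
Backtrack on south: now try south = false.
The clause (!wet) is unit, so wet = false.
Now (wet) is unsatisfied and unit — conflict.
Either choice for south ends in contradiction.
Backtrack on rain: now try rain = true.
The clause (snow) is unit, so snow = true.
Now (!snow) is unsatisfied and unit — conflict.
Either choice for rain ends in contradiction.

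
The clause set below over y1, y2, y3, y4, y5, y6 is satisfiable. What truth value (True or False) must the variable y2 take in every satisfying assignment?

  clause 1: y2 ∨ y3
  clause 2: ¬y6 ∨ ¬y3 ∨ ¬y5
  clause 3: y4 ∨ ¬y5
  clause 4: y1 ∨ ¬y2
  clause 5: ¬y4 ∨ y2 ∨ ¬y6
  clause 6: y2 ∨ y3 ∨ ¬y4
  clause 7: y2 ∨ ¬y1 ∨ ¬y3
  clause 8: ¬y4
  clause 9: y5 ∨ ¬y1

Suppose y2 = True.
(y1) alone gives y1 = True.
(¬y4) alone gives y4 = False.
(¬y5) alone gives y5 = False.
Now (y5) is unsatisfied and unit — conflict.
So every satisfying assignment has y2 = False.

False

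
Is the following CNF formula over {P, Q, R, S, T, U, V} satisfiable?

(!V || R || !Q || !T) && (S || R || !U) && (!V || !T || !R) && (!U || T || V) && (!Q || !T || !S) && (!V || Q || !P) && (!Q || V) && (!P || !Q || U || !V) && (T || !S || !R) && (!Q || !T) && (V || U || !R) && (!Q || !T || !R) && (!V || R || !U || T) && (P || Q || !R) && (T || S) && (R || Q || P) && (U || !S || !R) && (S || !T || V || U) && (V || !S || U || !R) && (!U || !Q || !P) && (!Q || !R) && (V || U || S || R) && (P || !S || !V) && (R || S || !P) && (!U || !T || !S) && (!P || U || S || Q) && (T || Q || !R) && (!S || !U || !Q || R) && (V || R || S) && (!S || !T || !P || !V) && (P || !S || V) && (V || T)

Satisfiable

Case Q = false:
Case V = false:
From the singleton clause (T), T = true.
Case U = true:
From the singleton clause (!S), S = false.
From the singleton clause (R), R = true.
From the singleton clause (P), P = true.
This assignment satisfies each clause.
A satisfying assignment: P ↦ true,  Q ↦ false,  R ↦ true,  S ↦ false,  T ↦ true,  U ↦ true,  V ↦ false.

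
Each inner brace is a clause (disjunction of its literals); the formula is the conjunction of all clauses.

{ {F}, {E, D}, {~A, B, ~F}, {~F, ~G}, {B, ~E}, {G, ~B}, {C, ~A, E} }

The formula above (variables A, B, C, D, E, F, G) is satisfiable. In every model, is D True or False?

True

Suppose D = 0.
(F) alone gives F = 1.
(E) alone gives E = 1.
(~G) alone gives G = 0.
(B) alone gives B = 1.
That conflicts with the unit clause (~B).
So every satisfying assignment has D = True.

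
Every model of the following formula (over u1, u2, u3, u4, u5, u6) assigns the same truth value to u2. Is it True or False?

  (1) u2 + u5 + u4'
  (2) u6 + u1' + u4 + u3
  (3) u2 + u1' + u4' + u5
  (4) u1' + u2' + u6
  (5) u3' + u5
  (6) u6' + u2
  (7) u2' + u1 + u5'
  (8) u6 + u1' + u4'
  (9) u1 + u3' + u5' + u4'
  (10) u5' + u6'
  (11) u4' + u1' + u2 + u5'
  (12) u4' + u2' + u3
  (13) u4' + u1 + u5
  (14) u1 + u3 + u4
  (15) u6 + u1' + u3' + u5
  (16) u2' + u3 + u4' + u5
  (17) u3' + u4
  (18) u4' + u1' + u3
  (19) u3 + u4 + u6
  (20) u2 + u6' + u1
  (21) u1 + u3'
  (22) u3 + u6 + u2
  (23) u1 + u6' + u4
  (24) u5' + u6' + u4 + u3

True

Suppose u2 = 0.
The clause (u6') is unit, so u6 = 0.
The clause (u3) is unit, so u3 = 1.
The clause (u5) is unit, so u5 = 1.
The clause (u4) is unit, so u4 = 1.
The clause (u1') is unit, so u1 = 0.
Now (u1) is unsatisfied and unit — conflict.
So every satisfying assignment has u2 = True.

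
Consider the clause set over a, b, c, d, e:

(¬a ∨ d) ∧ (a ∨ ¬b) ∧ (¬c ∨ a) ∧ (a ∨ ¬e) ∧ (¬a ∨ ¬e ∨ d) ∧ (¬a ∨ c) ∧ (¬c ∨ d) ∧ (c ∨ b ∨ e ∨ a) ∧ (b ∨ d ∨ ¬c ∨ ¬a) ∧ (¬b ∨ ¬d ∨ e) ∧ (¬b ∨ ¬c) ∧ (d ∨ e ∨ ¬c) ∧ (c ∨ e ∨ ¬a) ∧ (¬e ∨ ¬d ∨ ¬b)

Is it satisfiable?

Yes, satisfiable

Branch on a: set a = True.
(d) alone gives d = True.
(c) alone gives c = True.
(¬b) alone gives b = False.
Every clause is now satisfied; e is unconstrained.
A satisfying assignment: a ↦ True; b ↦ False; c ↦ True; d ↦ True; e ↦ True.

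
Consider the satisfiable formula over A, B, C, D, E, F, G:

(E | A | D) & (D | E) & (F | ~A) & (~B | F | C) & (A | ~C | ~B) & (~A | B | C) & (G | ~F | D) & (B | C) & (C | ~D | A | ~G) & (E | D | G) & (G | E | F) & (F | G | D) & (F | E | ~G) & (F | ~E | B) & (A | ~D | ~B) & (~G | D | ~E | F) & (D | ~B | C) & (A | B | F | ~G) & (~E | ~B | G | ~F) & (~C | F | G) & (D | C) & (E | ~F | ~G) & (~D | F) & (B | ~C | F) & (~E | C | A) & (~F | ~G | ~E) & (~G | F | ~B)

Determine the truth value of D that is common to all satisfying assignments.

True

Suppose D = 0.
The clause (E) is unit, so E = 1.
The clause (C) is unit, so C = 1.
Case F = 1:
The clause (G) is unit, so G = 1.
But (~G) is also a unit clause — contradiction.
Undo F and try F = 0.
The clause (~A) is unit, so A = 0.
The clause (~B) is unit, so B = 0.
But (B) is also a unit clause — contradiction.
Neither F = 1 nor F = 0 works.
So every satisfying assignment has D = True.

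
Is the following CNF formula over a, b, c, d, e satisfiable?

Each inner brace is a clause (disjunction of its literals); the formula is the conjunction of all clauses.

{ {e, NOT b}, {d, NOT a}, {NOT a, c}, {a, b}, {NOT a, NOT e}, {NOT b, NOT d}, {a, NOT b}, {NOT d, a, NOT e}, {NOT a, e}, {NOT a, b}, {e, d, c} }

Unsatisfiable

Branch on e: set e = true.
(NOT a) alone gives a = false.
(b) alone gives b = true.
That conflicts with the unit clause (NOT b).
So e must be the other value — set e = false.
(NOT b) alone gives b = false.
(a) alone gives a = true.
That conflicts with the unit clause (NOT a).
Neither e = true nor e = false works.
No assignment satisfies every clause.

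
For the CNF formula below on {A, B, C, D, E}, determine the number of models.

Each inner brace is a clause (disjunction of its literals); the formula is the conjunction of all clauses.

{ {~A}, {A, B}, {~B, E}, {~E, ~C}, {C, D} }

1

There are 2^5 = 32 truth assignments over (A, B, C, D, E).
Split on A. With A = 1, the clauses containing A are satisfied and ~A drops from the rest; 0 of the 2^4 = 16 assignments to the other variables satisfy what remains.
With A = 0, by the same count on the reduced clause set, 1 assignment works.
(One model: A=F, B=T, C=F, D=T, E=T.)
Total: 0 + 1 = 1.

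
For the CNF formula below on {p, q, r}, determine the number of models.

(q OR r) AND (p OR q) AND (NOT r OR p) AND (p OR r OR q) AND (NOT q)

1

There are 2^3 = 8 truth assignments over (p, q, r).
Split on q. With q = true, the clauses containing q are satisfied and NOT q drops from the rest; 0 of the 2^2 = 4 assignments to the other variables satisfy what remains.
With q = false, by the same count on the reduced clause set, 1 assignment works.
Total: 0 + 1 = 1.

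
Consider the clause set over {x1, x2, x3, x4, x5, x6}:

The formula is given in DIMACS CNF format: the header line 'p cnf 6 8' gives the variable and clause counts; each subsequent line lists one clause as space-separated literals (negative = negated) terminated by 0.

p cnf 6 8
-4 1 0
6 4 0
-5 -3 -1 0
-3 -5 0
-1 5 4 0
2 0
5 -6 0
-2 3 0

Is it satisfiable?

From the singleton clause (x2), x2 = True.
From the singleton clause (x3), x3 = True.
From the singleton clause (¬x5), x5 = False.
From the singleton clause (¬x6), x6 = False.
From the singleton clause (x4), x4 = True.
From the singleton clause (x1), x1 = True.
This assignment satisfies each clause.
A satisfying assignment: x1 ↦ True, x2 ↦ True, x3 ↦ True, x4 ↦ True, x5 ↦ False, x6 ↦ False.

Satisfiable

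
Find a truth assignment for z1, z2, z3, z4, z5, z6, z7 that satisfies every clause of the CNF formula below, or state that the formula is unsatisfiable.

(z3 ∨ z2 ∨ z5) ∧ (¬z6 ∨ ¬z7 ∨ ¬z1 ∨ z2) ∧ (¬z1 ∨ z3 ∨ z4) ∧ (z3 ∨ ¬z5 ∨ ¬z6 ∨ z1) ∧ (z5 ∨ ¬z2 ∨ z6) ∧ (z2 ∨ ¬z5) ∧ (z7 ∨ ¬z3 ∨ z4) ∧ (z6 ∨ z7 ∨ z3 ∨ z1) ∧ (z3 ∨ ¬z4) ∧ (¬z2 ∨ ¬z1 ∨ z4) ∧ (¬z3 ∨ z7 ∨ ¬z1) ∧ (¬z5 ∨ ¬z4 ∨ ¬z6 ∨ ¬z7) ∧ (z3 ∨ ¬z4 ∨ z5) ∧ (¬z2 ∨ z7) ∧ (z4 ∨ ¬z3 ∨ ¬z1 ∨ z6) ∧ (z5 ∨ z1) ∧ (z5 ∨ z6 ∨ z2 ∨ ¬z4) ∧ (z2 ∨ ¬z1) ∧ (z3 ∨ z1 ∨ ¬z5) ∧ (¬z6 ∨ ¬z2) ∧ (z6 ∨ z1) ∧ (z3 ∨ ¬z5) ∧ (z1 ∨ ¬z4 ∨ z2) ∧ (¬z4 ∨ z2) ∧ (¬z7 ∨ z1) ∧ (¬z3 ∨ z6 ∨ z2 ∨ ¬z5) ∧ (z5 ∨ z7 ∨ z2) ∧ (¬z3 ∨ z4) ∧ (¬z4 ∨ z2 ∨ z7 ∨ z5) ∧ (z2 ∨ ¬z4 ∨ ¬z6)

z1: True; z2: True; z3: True; z4: True; z5: True; z6: False; z7: True

Try z2 = True.
(z7) alone gives z7 = True.
(¬z6) alone gives z6 = False.
(z5) alone gives z5 = True.
(z1) alone gives z1 = True.
(z4) alone gives z4 = True.
(z3) alone gives z3 = True.
All clauses are satisfied.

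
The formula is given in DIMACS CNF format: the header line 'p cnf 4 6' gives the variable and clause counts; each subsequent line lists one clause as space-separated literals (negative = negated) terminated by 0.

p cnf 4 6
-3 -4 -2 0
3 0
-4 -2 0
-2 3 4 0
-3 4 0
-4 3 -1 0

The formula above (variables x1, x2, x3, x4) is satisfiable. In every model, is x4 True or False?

Suppose x4 = False.
(x3) alone gives x3 = True.
That conflicts with the unit clause (¬x3).
So every satisfying assignment has x4 = True.

True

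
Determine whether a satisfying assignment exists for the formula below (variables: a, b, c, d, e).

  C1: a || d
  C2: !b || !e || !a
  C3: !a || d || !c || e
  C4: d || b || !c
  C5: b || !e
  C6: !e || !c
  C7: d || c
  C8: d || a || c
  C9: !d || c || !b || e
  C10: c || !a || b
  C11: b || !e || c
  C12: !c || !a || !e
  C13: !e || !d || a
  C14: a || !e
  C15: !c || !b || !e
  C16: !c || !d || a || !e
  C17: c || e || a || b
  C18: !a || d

Try a = true.
From the singleton clause (d), d = true.
Try b = false.
From the singleton clause (!e), e = false.
From the singleton clause (c), c = true.
All clauses are satisfied.
A satisfying assignment: a ↦ true; b ↦ false; c ↦ true; d ↦ true; e ↦ false.

Satisfiable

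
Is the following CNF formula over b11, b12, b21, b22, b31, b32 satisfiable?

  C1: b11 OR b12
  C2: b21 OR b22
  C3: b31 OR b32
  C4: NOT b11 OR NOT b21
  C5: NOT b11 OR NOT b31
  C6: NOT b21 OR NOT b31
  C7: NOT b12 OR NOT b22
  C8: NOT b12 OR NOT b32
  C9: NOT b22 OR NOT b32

Unsatisfiable

Suppose b11 = true.
From the singleton clause (NOT b21), b21 = false.
From the singleton clause (b22), b22 = true.
From the singleton clause (NOT b31), b31 = false.
From the singleton clause (b32), b32 = true.
That conflicts with the unit clause (NOT b32).
Undo b11 and try b11 = false.
From the singleton clause (b12), b12 = true.
From the singleton clause (NOT b22), b22 = false.
From the singleton clause (b21), b21 = true.
From the singleton clause (NOT b31), b31 = false.
From the singleton clause (b32), b32 = true.
That conflicts with the unit clause (NOT b32).
Either choice for b11 ends in contradiction.
No assignment satisfies every clause.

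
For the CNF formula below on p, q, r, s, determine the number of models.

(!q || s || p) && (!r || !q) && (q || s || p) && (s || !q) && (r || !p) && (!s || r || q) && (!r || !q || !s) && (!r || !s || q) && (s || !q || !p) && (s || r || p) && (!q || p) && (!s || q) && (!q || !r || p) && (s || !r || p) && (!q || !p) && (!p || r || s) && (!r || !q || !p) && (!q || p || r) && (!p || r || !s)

There are 2^4 = 16 truth assignments over (p, q, r, s).
Check each against the 19 clauses (columns in the order p, q, r, s):
  F F F F  ✗ fails (q || s || p)
  F F F T  ✗ fails (!s || r || q)
  F F T F  ✗ fails (q || s || p)
  F F T T  ✗ fails (!r || !s || q)
  F T F F  ✗ fails (!q || s || p)
  F T F T  ✗ fails (!q || p)
  F T T F  ✗ fails (!q || s || p)
  F T T T  ✗ fails (!r || !q)
  T F F F  ✗ fails (r || !p)
  T F F T  ✗ fails (r || !p)
  T F T F  ✓ satisfies all
  T F T T  ✗ fails (!r || !s || q)
  T T F F  ✗ fails (s || !q)
  T T F T  ✗ fails (r || !p)
  T T T F  ✗ fails (!r || !q)
  T T T T  ✗ fails (!r || !q)
1 of the 16 rows is a model.

1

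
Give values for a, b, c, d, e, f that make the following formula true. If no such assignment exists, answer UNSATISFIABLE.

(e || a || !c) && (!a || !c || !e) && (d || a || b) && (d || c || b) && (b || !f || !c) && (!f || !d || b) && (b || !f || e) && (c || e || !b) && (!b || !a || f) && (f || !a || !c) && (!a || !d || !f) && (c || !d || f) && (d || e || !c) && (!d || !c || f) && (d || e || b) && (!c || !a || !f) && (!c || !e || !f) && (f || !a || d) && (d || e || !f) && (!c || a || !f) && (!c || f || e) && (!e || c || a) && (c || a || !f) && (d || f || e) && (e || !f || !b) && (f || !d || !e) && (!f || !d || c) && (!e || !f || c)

a=false,  b=true,  c=true,  d=false,  e=true,  f=false

Case e = true:
Case a = false:
Unit clause (c) forces c = true.
Unit clause (!f) forces f = false.
Unit clause (!d) forces d = false.
Unit clause (b) forces b = true.
Every clause now holds.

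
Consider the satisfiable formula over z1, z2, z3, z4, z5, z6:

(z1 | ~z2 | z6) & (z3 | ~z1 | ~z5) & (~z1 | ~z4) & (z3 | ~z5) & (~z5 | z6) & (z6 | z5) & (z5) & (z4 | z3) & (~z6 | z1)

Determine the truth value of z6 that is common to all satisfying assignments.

True

Suppose z6 = 0.
(~z5) alone gives z5 = 0.
That conflicts with the unit clause (z5).
So every satisfying assignment has z6 = True.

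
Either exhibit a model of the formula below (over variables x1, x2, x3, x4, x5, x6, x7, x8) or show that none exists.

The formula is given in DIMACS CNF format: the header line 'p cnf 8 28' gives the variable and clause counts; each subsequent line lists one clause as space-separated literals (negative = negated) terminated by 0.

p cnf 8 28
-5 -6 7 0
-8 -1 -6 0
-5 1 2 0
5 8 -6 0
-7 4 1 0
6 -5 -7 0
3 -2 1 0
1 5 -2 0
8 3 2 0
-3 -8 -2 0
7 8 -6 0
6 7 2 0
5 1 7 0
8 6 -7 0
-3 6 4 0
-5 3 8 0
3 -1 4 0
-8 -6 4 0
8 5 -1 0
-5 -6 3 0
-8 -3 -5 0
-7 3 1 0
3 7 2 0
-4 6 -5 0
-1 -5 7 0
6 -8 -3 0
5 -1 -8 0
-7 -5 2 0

Suppose x5 = False.
Suppose x8 = True.
From the singleton clause (¬x1), x1 = False.
From the singleton clause (¬x2), x2 = False.
From the singleton clause (x7), x7 = True.
From the singleton clause (x4), x4 = True.
From the singleton clause (x3), x3 = True.
From the singleton clause (x6), x6 = True.
Every clause now holds.

x1: False, x2: False, x3: True, x4: True, x5: False, x6: True, x7: True, x8: True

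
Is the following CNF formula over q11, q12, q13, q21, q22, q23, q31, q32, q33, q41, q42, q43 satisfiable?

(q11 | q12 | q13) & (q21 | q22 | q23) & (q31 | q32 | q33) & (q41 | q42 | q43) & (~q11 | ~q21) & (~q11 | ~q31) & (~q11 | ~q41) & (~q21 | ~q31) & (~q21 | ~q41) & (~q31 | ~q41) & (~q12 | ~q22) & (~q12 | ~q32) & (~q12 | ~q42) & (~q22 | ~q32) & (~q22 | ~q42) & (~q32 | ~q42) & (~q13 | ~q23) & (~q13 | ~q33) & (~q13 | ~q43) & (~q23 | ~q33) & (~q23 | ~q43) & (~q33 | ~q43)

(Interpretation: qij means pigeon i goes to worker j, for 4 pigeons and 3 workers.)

Suppose q11 = 0.
Suppose q12 = 1.
The clause (~q22) is unit, so q22 = 0.
The clause (~q32) is unit, so q32 = 0.
The clause (~q42) is unit, so q42 = 0.
Suppose q21 = 1.
The clause (~q31) is unit, so q31 = 0.
The clause (q33) is unit, so q33 = 1.
The clause (~q41) is unit, so q41 = 0.
The clause (q43) is unit, so q43 = 1.
Now (~q43) is unsatisfied and unit — conflict.
That branch fails; take q21 = 0 instead.
The clause (q23) is unit, so q23 = 1.
The clause (~q13) is unit, so q13 = 0.
The clause (~q33) is unit, so q33 = 0.
The clause (q31) is unit, so q31 = 1.
The clause (~q41) is unit, so q41 = 0.
The clause (q43) is unit, so q43 = 1.
Now (~q43) is unsatisfied and unit — conflict.
Either choice for q21 ends in contradiction.
That branch fails; take q12 = 0 instead.
The clause (q13) is unit, so q13 = 1.
The clause (~q23) is unit, so q23 = 0.
The clause (~q33) is unit, so q33 = 0.
The clause (~q43) is unit, so q43 = 0.
Suppose q21 = 1.
The clause (~q31) is unit, so q31 = 0.
The clause (q32) is unit, so q32 = 1.
The clause (~q41) is unit, so q41 = 0.
The clause (q42) is unit, so q42 = 1.
Now (~q42) is unsatisfied and unit — conflict.
That branch fails; take q21 = 0 instead.
The clause (q22) is unit, so q22 = 1.
The clause (~q32) is unit, so q32 = 0.
The clause (q31) is unit, so q31 = 1.
The clause (~q41) is unit, so q41 = 0.
The clause (q42) is unit, so q42 = 1.
Now (~q42) is unsatisfied and unit — conflict.
Either choice for q21 ends in contradiction.
Either choice for q12 ends in contradiction.
That branch fails; take q11 = 1 instead.
The clause (~q21) is unit, so q21 = 0.
The clause (~q31) is unit, so q31 = 0.
The clause (~q41) is unit, so q41 = 0.
Suppose q22 = 1.
The clause (~q12) is unit, so q12 = 0.
The clause (~q32) is unit, so q32 = 0.
The clause (q33) is unit, so q33 = 1.
The clause (~q42) is unit, so q42 = 0.
The clause (q43) is unit, so q43 = 1.
Now (~q43) is unsatisfied and unit — conflict.
That branch fails; take q22 = 0 instead.
The clause (q23) is unit, so q23 = 1.
The clause (~q13) is unit, so q13 = 0.
The clause (~q33) is unit, so q33 = 0.
The clause (q32) is unit, so q32 = 1.
The clause (~q12) is unit, so q12 = 0.
The clause (~q42) is unit, so q42 = 0.
The clause (q43) is unit, so q43 = 1.
Now (~q43) is unsatisfied and unit — conflict.
Either choice for q22 ends in contradiction.
Either choice for q11 ends in contradiction.
No assignment satisfies every clause.

No, unsatisfiable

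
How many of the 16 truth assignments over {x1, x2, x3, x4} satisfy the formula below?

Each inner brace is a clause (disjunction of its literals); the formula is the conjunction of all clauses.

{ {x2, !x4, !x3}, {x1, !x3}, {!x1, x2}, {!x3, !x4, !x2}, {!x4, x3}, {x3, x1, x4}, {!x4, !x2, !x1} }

2

There are 2^4 = 16 truth assignments over (x1, x2, x3, x4).
Check each against the 7 clauses (columns in the order x1, x2, x3, x4):
  F F F F  ✗ fails (x3 || x1 || x4)
  F F F T  ✗ fails (!x4 || x3)
  F F T F  ✗ fails (x1 || !x3)
  F F T T  ✗ fails (x2 || !x4 || !x3)
  F T F F  ✗ fails (x3 || x1 || x4)
  F T F T  ✗ fails (!x4 || x3)
  F T T F  ✗ fails (x1 || !x3)
  F T T T  ✗ fails (x1 || !x3)
  T F F F  ✗ fails (!x1 || x2)
  T F F T  ✗ fails (!x1 || x2)
  T F T F  ✗ fails (!x1 || x2)
  T F T T  ✗ fails (x2 || !x4 || !x3)
  T T F F  ✓ satisfies all
  T T F T  ✗ fails (!x4 || x3)
  T T T F  ✓ satisfies all
  T T T T  ✗ fails (!x3 || !x4 || !x2)
2 of the 16 rows are models.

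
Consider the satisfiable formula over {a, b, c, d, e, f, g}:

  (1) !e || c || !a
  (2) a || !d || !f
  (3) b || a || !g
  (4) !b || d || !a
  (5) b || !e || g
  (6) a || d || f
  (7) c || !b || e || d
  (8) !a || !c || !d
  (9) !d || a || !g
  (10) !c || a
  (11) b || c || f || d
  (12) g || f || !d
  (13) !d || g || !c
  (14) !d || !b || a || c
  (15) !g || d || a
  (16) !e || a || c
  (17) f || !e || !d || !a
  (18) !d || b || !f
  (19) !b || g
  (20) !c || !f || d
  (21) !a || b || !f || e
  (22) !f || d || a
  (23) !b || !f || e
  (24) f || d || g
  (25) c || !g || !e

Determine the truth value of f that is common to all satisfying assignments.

False

Suppose f = true.
Try a = true.
Try e = false.
The clause (b) is unit, so b = true.
But (!b) is also a unit clause — contradiction.
That branch fails; take e = true instead.
The clause (c) is unit, so c = true.
The clause (!d) is unit, so d = false.
But (d) is also a unit clause — contradiction.
Either choice for e ends in contradiction.
That branch fails; take a = false instead.
The clause (!d) is unit, so d = false.
But (d) is also a unit clause — contradiction.
Either choice for a ends in contradiction.
So every satisfying assignment has f = False.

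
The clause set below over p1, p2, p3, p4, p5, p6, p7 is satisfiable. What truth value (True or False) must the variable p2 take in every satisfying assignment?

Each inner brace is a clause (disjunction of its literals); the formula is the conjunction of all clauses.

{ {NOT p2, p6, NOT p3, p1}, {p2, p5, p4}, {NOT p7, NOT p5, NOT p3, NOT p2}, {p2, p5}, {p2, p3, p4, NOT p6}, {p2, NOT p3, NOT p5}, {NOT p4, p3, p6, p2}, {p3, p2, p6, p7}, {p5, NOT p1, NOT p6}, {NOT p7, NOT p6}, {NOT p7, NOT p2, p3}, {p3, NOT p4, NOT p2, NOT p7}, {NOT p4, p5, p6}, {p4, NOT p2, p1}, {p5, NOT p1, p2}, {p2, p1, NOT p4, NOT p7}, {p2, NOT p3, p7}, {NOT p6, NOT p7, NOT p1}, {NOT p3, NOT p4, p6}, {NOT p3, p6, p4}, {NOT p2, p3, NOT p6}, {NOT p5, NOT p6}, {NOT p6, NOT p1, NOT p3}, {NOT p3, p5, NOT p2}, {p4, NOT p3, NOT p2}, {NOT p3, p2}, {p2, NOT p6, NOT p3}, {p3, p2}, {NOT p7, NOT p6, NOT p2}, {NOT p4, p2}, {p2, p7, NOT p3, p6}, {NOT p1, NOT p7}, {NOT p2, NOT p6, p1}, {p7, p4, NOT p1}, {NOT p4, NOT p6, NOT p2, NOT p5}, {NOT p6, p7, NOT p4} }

True

Suppose p2 = false.
From the singleton clause (p5), p5 = true.
From the singleton clause (NOT p3), p3 = false.
Now (p3) is unsatisfied and unit — conflict.
So every satisfying assignment has p2 = True.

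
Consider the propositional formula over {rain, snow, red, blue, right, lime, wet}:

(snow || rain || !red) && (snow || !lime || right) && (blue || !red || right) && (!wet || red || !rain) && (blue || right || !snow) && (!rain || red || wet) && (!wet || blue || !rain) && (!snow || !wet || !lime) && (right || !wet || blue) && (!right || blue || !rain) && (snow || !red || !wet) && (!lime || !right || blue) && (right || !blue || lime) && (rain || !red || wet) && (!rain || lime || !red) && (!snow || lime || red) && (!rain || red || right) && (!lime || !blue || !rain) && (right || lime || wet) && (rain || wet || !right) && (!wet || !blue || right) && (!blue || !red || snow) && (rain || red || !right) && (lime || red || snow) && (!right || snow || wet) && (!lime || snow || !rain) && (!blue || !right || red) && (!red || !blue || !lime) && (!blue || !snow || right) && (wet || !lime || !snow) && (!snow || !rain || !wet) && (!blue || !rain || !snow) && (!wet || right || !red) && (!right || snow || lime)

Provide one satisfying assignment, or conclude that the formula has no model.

Suppose snow = true.
Suppose blue = false.
Unit clause (right) forces right = true.
Unit clause (!rain) forces rain = false.
Unit clause (!lime) forces lime = false.
Unit clause (red) forces red = true.
Unit clause (wet) forces wet = true.
This assignment satisfies each clause.

rain=false,  snow=true,  red=true,  blue=false,  right=true,  lime=false,  wet=true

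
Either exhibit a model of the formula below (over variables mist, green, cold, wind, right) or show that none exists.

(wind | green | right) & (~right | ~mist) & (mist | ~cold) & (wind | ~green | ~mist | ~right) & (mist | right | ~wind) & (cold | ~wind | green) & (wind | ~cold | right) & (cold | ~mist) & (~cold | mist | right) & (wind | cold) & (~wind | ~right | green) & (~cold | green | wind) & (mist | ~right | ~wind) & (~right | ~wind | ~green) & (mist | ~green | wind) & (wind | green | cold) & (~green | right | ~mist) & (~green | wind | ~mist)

Case right = 0:
Case wind = 1:
Unit clause (mist) forces mist = 1.
Unit clause (cold) forces cold = 1.
Unit clause (~green) forces green = 0.
Every clause now holds.

mist: 1,  green: 0,  cold: 1,  wind: 1,  right: 0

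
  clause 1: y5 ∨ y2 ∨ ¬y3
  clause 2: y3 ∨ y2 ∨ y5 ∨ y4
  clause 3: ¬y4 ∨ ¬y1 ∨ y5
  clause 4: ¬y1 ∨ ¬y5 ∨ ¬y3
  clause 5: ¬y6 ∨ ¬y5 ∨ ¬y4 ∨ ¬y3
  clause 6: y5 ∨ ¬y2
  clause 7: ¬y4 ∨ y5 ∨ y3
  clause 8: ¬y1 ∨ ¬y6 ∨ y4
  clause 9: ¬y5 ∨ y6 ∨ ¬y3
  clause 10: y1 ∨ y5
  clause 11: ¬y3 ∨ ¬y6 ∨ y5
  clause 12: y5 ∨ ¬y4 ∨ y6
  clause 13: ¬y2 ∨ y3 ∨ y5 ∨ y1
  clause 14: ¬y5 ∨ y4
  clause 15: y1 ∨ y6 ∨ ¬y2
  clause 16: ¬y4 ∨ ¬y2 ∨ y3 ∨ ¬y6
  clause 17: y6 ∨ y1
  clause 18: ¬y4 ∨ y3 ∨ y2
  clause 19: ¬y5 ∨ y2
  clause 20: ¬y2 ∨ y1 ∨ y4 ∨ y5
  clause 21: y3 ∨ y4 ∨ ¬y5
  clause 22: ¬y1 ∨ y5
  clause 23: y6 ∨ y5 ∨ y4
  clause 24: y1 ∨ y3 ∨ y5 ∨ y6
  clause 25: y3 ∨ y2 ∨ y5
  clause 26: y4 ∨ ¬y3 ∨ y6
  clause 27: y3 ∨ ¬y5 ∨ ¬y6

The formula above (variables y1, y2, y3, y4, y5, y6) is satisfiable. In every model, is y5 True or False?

True

Suppose y5 = False.
The clause (¬y2) is unit, so y2 = False.
The clause (¬y3) is unit, so y3 = False.
But (y3) is also a unit clause — contradiction.
So every satisfying assignment has y5 = True.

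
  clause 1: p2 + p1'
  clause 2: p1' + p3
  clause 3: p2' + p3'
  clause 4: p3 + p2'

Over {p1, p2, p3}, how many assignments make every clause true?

2

There are 2^3 = 8 truth assignments over (p1, p2, p3).
Check each against the 4 clauses (columns in the order p1, p2, p3):
  F F F  ✓ satisfies all
  F F T  ✓ satisfies all
  F T F  ✗ fails (p3 + p2')
  F T T  ✗ fails (p2' + p3')
  T F F  ✗ fails (p2 + p1')
  T F T  ✗ fails (p2 + p1')
  T T F  ✗ fails (p1' + p3)
  T T T  ✗ fails (p2' + p3')
2 of the 8 rows are models.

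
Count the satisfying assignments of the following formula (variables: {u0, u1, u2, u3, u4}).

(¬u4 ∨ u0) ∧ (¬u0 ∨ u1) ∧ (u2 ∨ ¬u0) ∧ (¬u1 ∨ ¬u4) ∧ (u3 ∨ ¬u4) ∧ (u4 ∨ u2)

6

There are 2^5 = 32 truth assignments over (u0, u1, u2, u3, u4).
Split on u3. With u3 = True, the clauses containing u3 are satisfied and ¬u3 drops from the rest; 3 of the 2^4 = 16 assignments to the other variables satisfy what remains.
With u3 = False, by the same count on the reduced clause set, 3 assignments work.
(One model: u0=F, u1=F, u2=T, u3=F, u4=F.)
Total: 3 + 3 = 6.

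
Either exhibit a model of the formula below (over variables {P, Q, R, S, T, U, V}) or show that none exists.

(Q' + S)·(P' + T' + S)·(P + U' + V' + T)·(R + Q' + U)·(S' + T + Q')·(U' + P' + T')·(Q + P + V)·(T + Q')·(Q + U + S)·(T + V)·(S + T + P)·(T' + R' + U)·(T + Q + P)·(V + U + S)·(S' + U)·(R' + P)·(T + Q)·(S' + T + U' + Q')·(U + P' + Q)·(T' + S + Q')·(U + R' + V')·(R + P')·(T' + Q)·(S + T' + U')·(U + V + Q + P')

Branch on Q: set Q = 1.
(S) alone gives S = 1.
(T) alone gives T = 1.
(U) alone gives U = 1.
(P') alone gives P = 0.
(R') alone gives R = 0.
No clause remains; V is free.

P=0; Q=1; R=0; S=1; T=1; U=1; V=1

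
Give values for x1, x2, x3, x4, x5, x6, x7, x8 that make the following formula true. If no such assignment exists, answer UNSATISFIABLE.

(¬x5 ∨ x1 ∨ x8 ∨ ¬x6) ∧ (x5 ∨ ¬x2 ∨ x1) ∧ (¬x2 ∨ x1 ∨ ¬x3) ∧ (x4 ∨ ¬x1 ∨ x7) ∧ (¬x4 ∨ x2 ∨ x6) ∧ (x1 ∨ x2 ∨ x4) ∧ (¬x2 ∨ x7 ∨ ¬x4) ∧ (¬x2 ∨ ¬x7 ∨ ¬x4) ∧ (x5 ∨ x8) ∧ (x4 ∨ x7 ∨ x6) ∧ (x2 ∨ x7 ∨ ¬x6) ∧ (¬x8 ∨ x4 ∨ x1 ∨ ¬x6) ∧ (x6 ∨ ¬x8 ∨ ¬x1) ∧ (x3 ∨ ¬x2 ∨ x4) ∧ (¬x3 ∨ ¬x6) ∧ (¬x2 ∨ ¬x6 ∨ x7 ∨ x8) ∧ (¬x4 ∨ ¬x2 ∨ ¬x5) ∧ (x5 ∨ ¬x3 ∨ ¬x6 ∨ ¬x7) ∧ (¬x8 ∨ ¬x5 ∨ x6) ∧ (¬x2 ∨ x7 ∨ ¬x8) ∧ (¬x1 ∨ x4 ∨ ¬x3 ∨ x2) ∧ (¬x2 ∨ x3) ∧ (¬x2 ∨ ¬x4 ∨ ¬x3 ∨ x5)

Try x5 = False.
The clause (x8) is unit, so x8 = True.
Try x2 = False.
Try x4 = True.
The clause (x6) is unit, so x6 = True.
The clause (x7) is unit, so x7 = True.
The clause (¬x3) is unit, so x3 = False.
All clauses hold; x1 can take either value.

x1=True; x2=False; x3=False; x4=True; x5=False; x6=True; x7=True; x8=True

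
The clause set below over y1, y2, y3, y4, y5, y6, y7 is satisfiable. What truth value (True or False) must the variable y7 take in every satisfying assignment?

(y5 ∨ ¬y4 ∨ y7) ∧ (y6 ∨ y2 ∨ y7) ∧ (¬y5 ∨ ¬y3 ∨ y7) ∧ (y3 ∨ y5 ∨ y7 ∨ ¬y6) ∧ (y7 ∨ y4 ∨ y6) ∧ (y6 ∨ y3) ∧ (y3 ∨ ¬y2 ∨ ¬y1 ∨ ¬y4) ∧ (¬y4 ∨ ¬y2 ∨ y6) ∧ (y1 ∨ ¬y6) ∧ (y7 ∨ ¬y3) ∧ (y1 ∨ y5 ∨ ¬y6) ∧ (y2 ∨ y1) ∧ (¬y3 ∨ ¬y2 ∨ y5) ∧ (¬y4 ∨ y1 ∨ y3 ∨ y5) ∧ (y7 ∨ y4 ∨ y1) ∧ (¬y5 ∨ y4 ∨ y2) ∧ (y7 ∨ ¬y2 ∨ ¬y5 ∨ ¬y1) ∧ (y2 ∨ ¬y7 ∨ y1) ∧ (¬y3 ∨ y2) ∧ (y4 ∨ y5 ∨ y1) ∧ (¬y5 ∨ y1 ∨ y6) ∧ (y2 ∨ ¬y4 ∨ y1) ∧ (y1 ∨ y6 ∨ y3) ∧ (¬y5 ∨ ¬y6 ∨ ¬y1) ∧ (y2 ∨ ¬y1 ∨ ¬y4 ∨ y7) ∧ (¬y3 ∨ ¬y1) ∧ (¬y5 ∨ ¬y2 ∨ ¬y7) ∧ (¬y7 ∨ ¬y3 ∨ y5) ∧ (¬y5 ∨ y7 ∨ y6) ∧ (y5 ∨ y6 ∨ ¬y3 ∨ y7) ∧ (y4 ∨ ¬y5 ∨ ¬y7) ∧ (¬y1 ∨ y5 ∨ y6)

Suppose y7 = False.
The clause (¬y3) is unit, so y3 = False.
The clause (y6) is unit, so y6 = True.
The clause (y5) is unit, so y5 = True.
The clause (y1) is unit, so y1 = True.
Now (¬y1) is unsatisfied and unit — conflict.
So every satisfying assignment has y7 = True.

True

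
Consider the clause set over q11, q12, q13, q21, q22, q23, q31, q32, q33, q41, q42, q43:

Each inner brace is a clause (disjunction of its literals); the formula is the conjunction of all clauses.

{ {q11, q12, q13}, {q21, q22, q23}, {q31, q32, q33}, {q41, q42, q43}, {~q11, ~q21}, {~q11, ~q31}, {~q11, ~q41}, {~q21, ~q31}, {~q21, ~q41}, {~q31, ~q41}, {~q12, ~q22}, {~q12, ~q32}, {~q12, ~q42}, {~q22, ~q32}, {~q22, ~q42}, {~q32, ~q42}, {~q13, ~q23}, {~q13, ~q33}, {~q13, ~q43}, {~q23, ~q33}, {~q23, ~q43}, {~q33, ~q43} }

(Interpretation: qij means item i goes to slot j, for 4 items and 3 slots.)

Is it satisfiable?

No

Case q11 = 0:
Case q12 = 1:
(~q22) alone gives q22 = 0.
(~q32) alone gives q32 = 0.
(~q42) alone gives q42 = 0.
Case q21 = 1:
(~q31) alone gives q31 = 0.
(q33) alone gives q33 = 1.
(~q41) alone gives q41 = 0.
(q43) alone gives q43 = 1.
Now (~q43) is unsatisfied and unit — conflict.
Backtrack on q21: now try q21 = 0.
(q23) alone gives q23 = 1.
(~q13) alone gives q13 = 0.
(~q33) alone gives q33 = 0.
(q31) alone gives q31 = 1.
(~q41) alone gives q41 = 0.
(q43) alone gives q43 = 1.
Now (~q43) is unsatisfied and unit — conflict.
Both values of q21 lead to a conflict.
Backtrack on q12: now try q12 = 0.
(q13) alone gives q13 = 1.
(~q23) alone gives q23 = 0.
(~q33) alone gives q33 = 0.
(~q43) alone gives q43 = 0.
Case q21 = 1:
(~q31) alone gives q31 = 0.
(q32) alone gives q32 = 1.
(~q41) alone gives q41 = 0.
(q42) alone gives q42 = 1.
Now (~q42) is unsatisfied and unit — conflict.
Backtrack on q21: now try q21 = 0.
(q22) alone gives q22 = 1.
(~q32) alone gives q32 = 0.
(q31) alone gives q31 = 1.
(~q41) alone gives q41 = 0.
(q42) alone gives q42 = 1.
Now (~q42) is unsatisfied and unit — conflict.
Both values of q21 lead to a conflict.
Both values of q12 lead to a conflict.
Backtrack on q11: now try q11 = 1.
(~q21) alone gives q21 = 0.
(~q31) alone gives q31 = 0.
(~q41) alone gives q41 = 0.
Case q22 = 1:
(~q12) alone gives q12 = 0.
(~q32) alone gives q32 = 0.
(q33) alone gives q33 = 1.
(~q42) alone gives q42 = 0.
(q43) alone gives q43 = 1.
Now (~q43) is unsatisfied and unit — conflict.
Backtrack on q22: now try q22 = 0.
(q23) alone gives q23 = 1.
(~q13) alone gives q13 = 0.
(~q33) alone gives q33 = 0.
(q32) alone gives q32 = 1.
(~q12) alone gives q12 = 0.
(~q42) alone gives q42 = 0.
(q43) alone gives q43 = 1.
Now (~q43) is unsatisfied and unit — conflict.
Both values of q22 lead to a conflict.
Both values of q11 lead to a conflict.
No assignment satisfies every clause.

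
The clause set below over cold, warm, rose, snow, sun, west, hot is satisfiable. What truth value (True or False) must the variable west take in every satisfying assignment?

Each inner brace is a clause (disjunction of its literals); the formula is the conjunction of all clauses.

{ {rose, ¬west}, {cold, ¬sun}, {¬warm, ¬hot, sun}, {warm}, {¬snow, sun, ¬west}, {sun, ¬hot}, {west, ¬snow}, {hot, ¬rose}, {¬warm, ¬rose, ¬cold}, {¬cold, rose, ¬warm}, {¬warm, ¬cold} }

Suppose west = True.
From the singleton clause (rose), rose = True.
From the singleton clause (warm), warm = True.
From the singleton clause (hot), hot = True.
From the singleton clause (sun), sun = True.
From the singleton clause (cold), cold = True.
Now (¬cold) is unsatisfied and unit — conflict.
So every satisfying assignment has west = False.

False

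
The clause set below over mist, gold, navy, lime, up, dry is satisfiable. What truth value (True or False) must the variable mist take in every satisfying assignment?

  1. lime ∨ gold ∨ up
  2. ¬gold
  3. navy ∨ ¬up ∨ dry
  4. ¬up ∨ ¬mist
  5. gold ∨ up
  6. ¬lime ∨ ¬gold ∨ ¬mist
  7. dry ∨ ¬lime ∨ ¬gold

Suppose mist = True.
Unit clause (¬gold) forces gold = False.
Unit clause (¬up) forces up = False.
But (up) is also a unit clause — contradiction.
So every satisfying assignment has mist = False.

False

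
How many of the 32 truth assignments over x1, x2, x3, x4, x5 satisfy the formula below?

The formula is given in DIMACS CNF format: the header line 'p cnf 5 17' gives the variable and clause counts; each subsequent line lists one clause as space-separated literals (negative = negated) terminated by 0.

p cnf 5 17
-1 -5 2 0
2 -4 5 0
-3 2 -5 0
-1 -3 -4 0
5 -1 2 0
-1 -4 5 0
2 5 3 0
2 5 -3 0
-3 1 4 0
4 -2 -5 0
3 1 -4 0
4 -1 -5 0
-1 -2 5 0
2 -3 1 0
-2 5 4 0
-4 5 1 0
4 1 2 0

There are 2^5 = 32 truth assignments over (x1, x2, x3, x4, x5).
Split on x1. With x1 = True, the clauses containing x1 are satisfied and ¬x1 drops from the rest; 1 of the 2^4 = 16 assignments to the other variables satisfy what remains.
With x1 = False, by the same count on the reduced clause set, 1 assignment works.
(One model: x1=F, x2=T, x3=T, x4=T, x5=T.)
Total: 1 + 1 = 2.

2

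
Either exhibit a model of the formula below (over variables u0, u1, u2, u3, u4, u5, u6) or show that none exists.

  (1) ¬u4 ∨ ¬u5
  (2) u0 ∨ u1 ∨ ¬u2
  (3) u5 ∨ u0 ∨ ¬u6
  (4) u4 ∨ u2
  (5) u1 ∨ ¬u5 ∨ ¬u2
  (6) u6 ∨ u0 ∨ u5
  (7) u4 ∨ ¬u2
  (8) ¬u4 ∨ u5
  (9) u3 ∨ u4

Case u4 = False:
Unit clause (u2) forces u2 = True.
But (¬u2) is also a unit clause — contradiction.
So u4 must be the other value — set u4 = True.
Unit clause (¬u5) forces u5 = False.
But (u5) is also a unit clause — contradiction.
Either choice for u4 ends in contradiction.

UNSATISFIABLE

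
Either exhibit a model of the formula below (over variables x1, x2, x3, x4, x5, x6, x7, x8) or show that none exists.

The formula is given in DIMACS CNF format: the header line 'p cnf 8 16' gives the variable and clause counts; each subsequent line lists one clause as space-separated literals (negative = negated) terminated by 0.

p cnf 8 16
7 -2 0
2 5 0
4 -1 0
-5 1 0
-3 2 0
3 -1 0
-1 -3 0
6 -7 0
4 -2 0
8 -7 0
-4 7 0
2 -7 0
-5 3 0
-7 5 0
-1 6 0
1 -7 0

UNSATISFIABLE

Branch on x7: set x7 = True.
The clause (x6) is unit, so x6 = True.
The clause (x8) is unit, so x8 = True.
The clause (x2) is unit, so x2 = True.
The clause (x4) is unit, so x4 = True.
The clause (x5) is unit, so x5 = True.
The clause (x1) is unit, so x1 = True.
The clause (x3) is unit, so x3 = True.
Now (¬x3) is unsatisfied and unit — conflict.
Undo x7 and try x7 = False.
The clause (¬x2) is unit, so x2 = False.
The clause (x5) is unit, so x5 = True.
The clause (x1) is unit, so x1 = True.
The clause (x4) is unit, so x4 = True.
Now (¬x4) is unsatisfied and unit — conflict.
Neither x7 = True nor x7 = False works.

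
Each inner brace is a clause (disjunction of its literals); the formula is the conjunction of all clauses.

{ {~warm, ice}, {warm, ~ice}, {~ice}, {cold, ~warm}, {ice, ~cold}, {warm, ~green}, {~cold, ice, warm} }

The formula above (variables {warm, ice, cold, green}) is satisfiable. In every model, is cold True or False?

Suppose cold = 1.
Unit clause (~ice) forces ice = 0.
Now (ice) is unsatisfied and unit — conflict.
So every satisfying assignment has cold = False.

False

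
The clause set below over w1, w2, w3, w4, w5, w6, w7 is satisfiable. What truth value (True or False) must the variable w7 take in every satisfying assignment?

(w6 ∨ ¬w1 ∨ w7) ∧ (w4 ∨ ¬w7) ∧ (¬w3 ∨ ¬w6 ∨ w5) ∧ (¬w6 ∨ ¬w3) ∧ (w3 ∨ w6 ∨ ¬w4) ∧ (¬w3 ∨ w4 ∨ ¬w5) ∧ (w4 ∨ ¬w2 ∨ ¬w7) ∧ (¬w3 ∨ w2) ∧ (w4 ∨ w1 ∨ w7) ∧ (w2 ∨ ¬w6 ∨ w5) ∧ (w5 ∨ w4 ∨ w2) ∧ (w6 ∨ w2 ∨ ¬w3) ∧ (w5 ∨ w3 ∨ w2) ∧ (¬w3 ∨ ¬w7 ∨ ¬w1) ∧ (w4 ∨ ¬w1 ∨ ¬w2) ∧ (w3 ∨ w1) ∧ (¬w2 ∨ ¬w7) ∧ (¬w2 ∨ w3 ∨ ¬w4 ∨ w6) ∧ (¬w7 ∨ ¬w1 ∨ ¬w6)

False

Suppose w7 = True.
The clause (w4) is unit, so w4 = True.
The clause (¬w2) is unit, so w2 = False.
The clause (¬w3) is unit, so w3 = False.
The clause (w6) is unit, so w6 = True.
The clause (w5) is unit, so w5 = True.
The clause (w1) is unit, so w1 = True.
That conflicts with the unit clause (¬w1).
So every satisfying assignment has w7 = False.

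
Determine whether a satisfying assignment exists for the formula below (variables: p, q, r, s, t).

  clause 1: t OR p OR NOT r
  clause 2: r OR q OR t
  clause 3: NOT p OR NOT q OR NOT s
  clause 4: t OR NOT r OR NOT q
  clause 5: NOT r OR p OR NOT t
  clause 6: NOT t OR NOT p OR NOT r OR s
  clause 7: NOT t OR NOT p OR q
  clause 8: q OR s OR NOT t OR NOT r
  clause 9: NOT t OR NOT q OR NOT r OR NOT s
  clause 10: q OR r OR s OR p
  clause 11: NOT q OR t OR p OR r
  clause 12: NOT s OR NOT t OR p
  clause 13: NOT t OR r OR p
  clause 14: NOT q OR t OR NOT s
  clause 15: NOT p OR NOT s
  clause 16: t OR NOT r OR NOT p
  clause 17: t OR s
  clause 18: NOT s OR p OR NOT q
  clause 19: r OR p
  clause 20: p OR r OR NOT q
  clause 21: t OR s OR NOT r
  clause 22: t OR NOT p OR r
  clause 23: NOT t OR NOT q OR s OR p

Yes

Case p = true:
Unit clause (NOT s) forces s = false.
Unit clause (t) forces t = true.
Unit clause (NOT r) forces r = false.
Unit clause (q) forces q = true.
This assignment satisfies each clause.
A satisfying assignment: p: true,  q: true,  r: false,  s: false,  t: true.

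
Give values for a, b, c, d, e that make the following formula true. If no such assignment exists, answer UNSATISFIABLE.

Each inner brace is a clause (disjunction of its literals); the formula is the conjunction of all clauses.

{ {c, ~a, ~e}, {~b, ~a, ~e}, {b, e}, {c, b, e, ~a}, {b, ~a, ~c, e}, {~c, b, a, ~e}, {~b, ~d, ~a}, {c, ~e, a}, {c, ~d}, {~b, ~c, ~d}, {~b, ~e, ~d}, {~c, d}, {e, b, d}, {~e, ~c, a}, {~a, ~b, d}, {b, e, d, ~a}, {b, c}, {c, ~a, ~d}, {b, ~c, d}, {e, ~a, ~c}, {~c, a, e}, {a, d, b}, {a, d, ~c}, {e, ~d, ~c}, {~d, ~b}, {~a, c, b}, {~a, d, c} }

Branch on b: set b = 0.
The clause (e) is unit, so e = 1.
The clause (c) is unit, so c = 1.
The clause (a) is unit, so a = 1.
The clause (d) is unit, so d = 1.
This assignment satisfies each clause.

a=1,  b=0,  c=1,  d=1,  e=1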